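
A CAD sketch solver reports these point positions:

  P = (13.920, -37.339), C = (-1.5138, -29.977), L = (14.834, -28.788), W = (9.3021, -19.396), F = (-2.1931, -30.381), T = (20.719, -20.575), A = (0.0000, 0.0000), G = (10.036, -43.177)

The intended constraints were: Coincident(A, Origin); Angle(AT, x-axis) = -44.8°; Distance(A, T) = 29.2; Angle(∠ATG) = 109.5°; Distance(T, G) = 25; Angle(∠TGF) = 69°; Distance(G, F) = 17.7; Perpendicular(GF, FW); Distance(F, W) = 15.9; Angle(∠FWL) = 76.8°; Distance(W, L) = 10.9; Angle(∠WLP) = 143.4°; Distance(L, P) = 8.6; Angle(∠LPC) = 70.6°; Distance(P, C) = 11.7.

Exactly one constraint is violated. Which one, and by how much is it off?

Distance(P, C) = 11.7 — off by 5.40.

A = (0.00, 0.00) ✓; AT at -44.80° ✓; |AT| = 29.20 ✓; ∠ATG = 109.5° ✓; |TG| = 25.00 ✓; ∠TGF = 69.00° ✓; |GF| = 17.70 ✓; ∠(GF, FW) = 90.00° ✓; |FW| = 15.90 ✓; ∠FWL = 76.80° ✓; |WL| = 10.90 ✓; ∠WLP = 143.4° ✓; |LP| = 8.600 ✓; ∠LPC = 70.60° ✓; |PC| = 17.10 ✗.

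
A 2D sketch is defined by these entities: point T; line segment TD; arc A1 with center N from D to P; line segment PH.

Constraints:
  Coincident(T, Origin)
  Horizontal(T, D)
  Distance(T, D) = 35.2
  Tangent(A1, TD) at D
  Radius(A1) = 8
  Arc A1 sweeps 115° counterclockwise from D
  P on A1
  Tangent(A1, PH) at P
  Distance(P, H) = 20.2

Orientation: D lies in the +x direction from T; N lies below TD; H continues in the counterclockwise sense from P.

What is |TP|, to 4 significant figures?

30.18

T is at the origin; T and D share the same y with |TD| = 35.2 and D on the +x side, so D = (35.20, 0.000). Tangency of A1 to TD means the radius ND is perpendicular to TD, so N = D + (0, -8) = (35.20, -8.000). On A1, D sits at bearing 90° from N; a 115° counterclockwise sweep puts P at bearing 205°, so P = N + 8.0·(cos 205°, sin 205°) = (27.95, -11.38). Then |TP| = |P − T| = 30.18.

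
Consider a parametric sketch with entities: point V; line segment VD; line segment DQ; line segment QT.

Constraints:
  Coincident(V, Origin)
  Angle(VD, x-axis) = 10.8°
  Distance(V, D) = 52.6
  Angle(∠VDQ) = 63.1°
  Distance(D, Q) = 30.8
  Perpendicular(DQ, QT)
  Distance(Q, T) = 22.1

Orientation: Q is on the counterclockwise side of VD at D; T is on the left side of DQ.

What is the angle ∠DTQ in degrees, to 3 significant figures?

54.3°

∠VDQ = 63.1°, so DQ runs at 10.8° + (180° − 63.1°) = 128° from the x-axis; with |DQ| = 30.8, Q = D + 30.8·(cos 128°, sin 128°) = (32.8, 34.2). The perpendicularity gives QT at right angles to DQ; with |QT| = 22.1 on the left of DQ, T = Q + 22.1·(-0.791, -0.612) = (15.3, 20.7). Then cos ∠DTQ = TD·TQ / (|TD||TQ|), giving 54.3°.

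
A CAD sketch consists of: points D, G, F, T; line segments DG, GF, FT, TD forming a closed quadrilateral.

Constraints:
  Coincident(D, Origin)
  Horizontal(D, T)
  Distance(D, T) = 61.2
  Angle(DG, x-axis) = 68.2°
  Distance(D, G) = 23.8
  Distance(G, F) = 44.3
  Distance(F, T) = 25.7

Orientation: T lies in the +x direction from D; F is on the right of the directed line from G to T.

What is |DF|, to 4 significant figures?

39.68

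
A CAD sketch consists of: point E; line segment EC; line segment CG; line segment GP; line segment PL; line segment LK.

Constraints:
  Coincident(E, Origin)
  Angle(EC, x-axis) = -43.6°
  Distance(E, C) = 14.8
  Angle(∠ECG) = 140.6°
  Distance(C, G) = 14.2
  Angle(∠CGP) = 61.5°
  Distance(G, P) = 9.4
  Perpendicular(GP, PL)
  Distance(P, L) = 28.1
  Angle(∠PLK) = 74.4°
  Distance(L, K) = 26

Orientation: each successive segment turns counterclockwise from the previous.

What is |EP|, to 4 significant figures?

21.18

E is at the origin; EC runs at -43.6° with length 14.8, so C = (10.72, -10.21). ∠ECG = 140.6° gives CG at -4.200° from the x-axis; with |CG| = 14.2, G = (24.88, -11.25). ∠CGP = 61.5° gives GP at 114.3° from the x-axis; with |GP| = 9.4, P = (21.01, -2.679). Then |EP| = |P − E| = 21.18.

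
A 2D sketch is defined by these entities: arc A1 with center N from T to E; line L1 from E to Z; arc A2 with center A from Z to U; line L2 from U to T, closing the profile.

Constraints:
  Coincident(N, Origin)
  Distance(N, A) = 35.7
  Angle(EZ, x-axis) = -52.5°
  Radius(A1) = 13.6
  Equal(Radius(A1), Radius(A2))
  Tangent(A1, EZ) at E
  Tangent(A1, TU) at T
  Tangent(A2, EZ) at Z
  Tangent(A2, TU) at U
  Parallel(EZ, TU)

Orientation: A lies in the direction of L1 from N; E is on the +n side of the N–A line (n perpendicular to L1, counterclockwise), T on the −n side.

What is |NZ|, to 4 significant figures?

38.20

The slot axis is L1's direction at -52.5°, so u = (cos -52.5°, sin -52.5°) = (0.6088, -0.7934) and n = (−sin -52.5°, cos -52.5°) = (0.7934, 0.6088). N is at the origin and A lies 35.7 along u from N, so A = 35.7·u = (21.73, -28.32). Tangency of A1 to both parallel lines with radius 13.6 puts E and T at N ± 13.6·n: E = (10.79, 8.279), T = (-10.79, -8.279). Equal radii place Z and U the same way about A: Z = A + 13.6·n = (32.52, -20.04), U = A − 13.6·n = (10.94, -36.60). Then |NZ| = |Z − N| = 38.20.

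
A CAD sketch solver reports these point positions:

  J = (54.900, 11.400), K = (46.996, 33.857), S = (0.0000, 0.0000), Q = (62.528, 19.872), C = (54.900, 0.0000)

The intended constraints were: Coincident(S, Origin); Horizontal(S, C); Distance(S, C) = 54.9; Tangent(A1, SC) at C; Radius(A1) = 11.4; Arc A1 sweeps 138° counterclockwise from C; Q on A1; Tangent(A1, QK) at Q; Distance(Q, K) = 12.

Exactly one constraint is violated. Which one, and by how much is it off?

Distance(Q, K) = 12 — off by 8.90.

S = (0.00, 0.00) ✓; S.y = 0.00, C.y = 0.00 ✓; |SC| = 54.90 ✓; ∠(JC, CS) = 90.00° ✓; |JC| = 11.40 ✓; bearing(J→Q) − bearing(J→C) = 138.0° ✓; |JQ| = 11.40 ✓; ∠(JQ, QK) = 90.00° ✓; |QK| = 20.90 ✗.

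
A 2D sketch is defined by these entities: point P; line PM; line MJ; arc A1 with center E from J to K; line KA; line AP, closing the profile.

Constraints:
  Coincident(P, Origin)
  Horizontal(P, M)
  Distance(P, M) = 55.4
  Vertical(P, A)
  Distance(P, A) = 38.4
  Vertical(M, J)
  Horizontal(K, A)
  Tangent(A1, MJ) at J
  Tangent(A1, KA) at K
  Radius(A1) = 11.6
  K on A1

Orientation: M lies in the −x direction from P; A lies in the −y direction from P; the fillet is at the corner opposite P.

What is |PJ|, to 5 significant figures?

61.542

P is at the origin; PM is horizontal with |PM| = 55.4 and M on the −x side, so M = (-55.400, 0.0000). PA is vertical with |PA| = 38.4 and A on the −y side, so A = (0.0000, -38.400). The virtual corner opposite P is at (-55.400, -38.400). Since A1 is tangent to MJ there, EJ ⟂ MJ and A1 meets KA tangentially, so EK is at right angles to KA, with radius 11.6, so the center E sits 11.6 in from both sides at E = (-43.800, -26.800). That places the tangent points at J = (-55.400, -26.800) on MJ and K = (-43.800, -38.400) on KA. Then |PJ| = |J − P| = 61.542.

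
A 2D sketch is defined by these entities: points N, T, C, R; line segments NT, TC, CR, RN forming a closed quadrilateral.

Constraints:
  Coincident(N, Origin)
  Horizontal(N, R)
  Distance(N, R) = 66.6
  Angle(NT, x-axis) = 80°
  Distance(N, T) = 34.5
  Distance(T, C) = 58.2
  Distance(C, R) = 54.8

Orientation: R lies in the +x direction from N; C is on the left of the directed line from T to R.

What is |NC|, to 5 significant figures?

81.375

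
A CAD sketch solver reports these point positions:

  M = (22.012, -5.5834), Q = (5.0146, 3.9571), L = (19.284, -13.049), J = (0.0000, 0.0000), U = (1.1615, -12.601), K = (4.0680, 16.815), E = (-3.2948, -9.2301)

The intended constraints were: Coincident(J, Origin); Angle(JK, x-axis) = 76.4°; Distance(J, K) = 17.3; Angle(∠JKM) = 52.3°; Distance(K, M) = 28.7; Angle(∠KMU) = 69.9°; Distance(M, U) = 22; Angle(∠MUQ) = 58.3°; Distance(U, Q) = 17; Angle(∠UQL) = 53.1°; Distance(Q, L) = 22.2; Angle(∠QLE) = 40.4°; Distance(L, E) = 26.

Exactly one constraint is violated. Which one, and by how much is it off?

Distance(L, E) = 26 — off by 3.10.

J = (0.00, 0.00) ✓; JK at 76.40° ✓; |JK| = 17.30 ✓; ∠JKM = 52.30° ✓; |KM| = 28.70 ✓; ∠KMU = 69.90° ✓; |MU| = 22.00 ✓; ∠MUQ = 58.30° ✓; |UQ| = 17.00 ✓; ∠UQL = 53.10° ✓; |QL| = 22.20 ✓; ∠QLE = 40.40° ✓; |LE| = 22.90 ✗.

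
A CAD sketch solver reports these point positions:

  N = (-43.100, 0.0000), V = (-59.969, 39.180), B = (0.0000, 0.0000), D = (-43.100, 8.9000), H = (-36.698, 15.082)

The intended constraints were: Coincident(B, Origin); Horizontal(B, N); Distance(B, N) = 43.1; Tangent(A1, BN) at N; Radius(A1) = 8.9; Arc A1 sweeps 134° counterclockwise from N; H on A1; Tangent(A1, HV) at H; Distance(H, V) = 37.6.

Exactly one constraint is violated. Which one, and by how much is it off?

Distance(H, V) = 37.6 — off by 4.10.

B = (0.00, 0.00) ✓; B.y = 0.00, N.y = 0.00 ✓; |BN| = 43.10 ✓; ∠(DN, NB) = 90.00° ✓; |DN| = 8.900 ✓; bearing(D→H) − bearing(D→N) = 134.0° ✓; |DH| = 8.900 ✓; ∠(DH, HV) = 90.00° ✓; |HV| = 33.50 ✗.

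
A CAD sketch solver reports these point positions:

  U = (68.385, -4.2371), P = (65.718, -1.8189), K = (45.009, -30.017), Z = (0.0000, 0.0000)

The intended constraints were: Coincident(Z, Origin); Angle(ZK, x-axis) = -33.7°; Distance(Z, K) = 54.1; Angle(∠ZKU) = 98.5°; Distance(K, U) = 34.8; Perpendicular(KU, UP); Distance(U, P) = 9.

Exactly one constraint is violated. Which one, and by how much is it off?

Distance(U, P) = 9 — off by 5.40.

Z = (0.00, 0.00) ✓; ZK at -33.70° ✓; |ZK| = 54.10 ✓; ∠ZKU = 98.50° ✓; |KU| = 34.80 ✓; ∠(KU, UP) = 90.00° ✓; |UP| = 3.600 ✗.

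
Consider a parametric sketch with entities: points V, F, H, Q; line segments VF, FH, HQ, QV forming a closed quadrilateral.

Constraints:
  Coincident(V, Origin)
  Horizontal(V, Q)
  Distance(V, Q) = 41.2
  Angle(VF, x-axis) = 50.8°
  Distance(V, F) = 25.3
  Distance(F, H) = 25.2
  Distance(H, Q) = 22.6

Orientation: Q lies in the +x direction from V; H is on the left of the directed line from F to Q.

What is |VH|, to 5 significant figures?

46.826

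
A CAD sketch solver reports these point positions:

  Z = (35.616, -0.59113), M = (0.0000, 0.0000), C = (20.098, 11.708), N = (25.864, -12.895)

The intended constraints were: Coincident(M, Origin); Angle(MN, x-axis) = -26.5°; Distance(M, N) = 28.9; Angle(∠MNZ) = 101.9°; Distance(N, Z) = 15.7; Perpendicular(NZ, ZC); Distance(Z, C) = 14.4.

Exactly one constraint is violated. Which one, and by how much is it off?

Distance(Z, C) = 14.4 — off by 5.40.

M = (0.00, 0.00) ✓; MN at -26.50° ✓; |MN| = 28.90 ✓; ∠MNZ = 101.9° ✓; |NZ| = 15.70 ✓; ∠(NZ, ZC) = 90.00° ✓; |ZC| = 19.80 ✗.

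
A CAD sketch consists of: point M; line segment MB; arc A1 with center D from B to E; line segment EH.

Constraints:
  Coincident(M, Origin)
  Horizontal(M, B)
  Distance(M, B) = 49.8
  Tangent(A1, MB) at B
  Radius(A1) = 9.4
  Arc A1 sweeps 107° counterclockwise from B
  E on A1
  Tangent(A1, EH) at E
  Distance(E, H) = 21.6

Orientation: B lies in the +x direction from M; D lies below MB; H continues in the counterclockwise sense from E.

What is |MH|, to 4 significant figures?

57.42

M is at the origin; MB is horizontal with |MB| = 49.8 and B on the +x side, so B = (49.80, 0.000). Since A1 is tangent to MB there, DB ⟂ MB, so D = B + (0, -9.4) = (49.80, -9.400). On A1, B sits at bearing 90° from D; a 107° counterclockwise sweep puts E at bearing 197°, so E = D + 9.4·(cos 197°, sin 197°) = (40.81, -12.15). A1 meets EH tangentially, so DE is at right angles to EH, so EH runs along (−sin 197°, cos 197°); with |EH| = 21.6, H = (47.13, -32.80). Then |MH| = |H − M| = 57.42.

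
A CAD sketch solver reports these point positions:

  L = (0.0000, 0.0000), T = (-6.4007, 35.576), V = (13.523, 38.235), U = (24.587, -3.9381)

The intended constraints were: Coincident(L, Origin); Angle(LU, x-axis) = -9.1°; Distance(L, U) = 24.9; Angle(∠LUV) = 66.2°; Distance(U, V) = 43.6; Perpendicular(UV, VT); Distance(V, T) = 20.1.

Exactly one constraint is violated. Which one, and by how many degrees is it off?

Perpendicular(UV, VT) — off by 7.10°.

L = (0.00, 0.00) ✓; LU at -9.100° ✓; |LU| = 24.90 ✓; ∠LUV = 66.20° ✓; |UV| = 43.60 ✓; ∠(UV, VT) = 82.90° ✗; |VT| = 20.10 ✓.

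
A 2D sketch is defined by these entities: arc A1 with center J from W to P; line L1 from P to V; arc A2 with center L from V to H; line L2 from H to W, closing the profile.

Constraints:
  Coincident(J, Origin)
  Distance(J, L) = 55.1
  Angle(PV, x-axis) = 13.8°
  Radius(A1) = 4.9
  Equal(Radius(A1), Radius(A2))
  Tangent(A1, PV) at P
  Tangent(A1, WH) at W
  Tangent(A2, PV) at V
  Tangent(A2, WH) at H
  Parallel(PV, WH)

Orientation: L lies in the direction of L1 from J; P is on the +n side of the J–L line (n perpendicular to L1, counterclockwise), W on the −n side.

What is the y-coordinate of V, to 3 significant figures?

17.9

The slot axis is L1's direction at 13.8°, so u = (cos 13.8°, sin 13.8°) = (0.971, 0.239) and n = (−sin 13.8°, cos 13.8°) = (-0.239, 0.971). J is at the origin and L lies 55.1 along u from J, so L = 55.1·u = (53.5, 13.1). Tangency of A1 to both parallel lines with radius 4.9 puts P and W at J ± 4.9·n: P = (-1.17, 4.76), W = (1.17, -4.76). Equal radii place V and H the same way about L: V = L + 4.9·n = (52.3, 17.9), H = L − 4.9·n = (54.7, 8.38). So V.y = 17.9.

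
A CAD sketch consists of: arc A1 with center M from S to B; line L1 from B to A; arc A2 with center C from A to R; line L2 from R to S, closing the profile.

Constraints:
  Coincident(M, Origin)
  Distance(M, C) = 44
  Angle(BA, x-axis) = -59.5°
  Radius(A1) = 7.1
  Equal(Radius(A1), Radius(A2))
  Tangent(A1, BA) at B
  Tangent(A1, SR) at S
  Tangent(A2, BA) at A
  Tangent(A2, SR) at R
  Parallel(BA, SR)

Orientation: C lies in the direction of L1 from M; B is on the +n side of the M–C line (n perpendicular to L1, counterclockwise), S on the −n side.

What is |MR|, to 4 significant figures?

44.57

The slot axis is L1's direction at -59.5°, so u = (cos -59.5°, sin -59.5°) = (0.5075, -0.8616) and n = (−sin -59.5°, cos -59.5°) = (0.8616, 0.5075). M is at the origin and C lies 44.0 along u from M, so C = 44.0·u = (22.33, -37.91). Tangency of A1 to both parallel lines with radius 7.1 puts B and S at M ± 7.1·n: B = (6.118, 3.604), S = (-6.118, -3.604). Equal radii place A and R the same way about C: A = C + 7.1·n = (28.45, -34.31), R = C − 7.1·n = (16.21, -41.52). Then |MR| = |R − M| = 44.57.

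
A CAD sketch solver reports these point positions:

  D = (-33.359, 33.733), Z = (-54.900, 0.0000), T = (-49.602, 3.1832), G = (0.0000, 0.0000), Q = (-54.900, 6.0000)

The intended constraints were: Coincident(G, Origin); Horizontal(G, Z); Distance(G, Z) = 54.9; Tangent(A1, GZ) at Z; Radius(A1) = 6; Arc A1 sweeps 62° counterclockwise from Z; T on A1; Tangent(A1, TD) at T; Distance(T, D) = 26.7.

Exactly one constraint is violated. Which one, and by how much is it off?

Distance(T, D) = 26.7 — off by 7.90.

G = (0.00, 0.00) ✓; G.y = 0.00, Z.y = 0.00 ✓; |GZ| = 54.90 ✓; ∠(QZ, ZG) = 90.00° ✓; |QZ| = 6.000 ✓; bearing(Q→T) − bearing(Q→Z) = 62.00° ✓; |QT| = 6.000 ✓; ∠(QT, TD) = 90.00° ✓; |TD| = 34.60 ✗.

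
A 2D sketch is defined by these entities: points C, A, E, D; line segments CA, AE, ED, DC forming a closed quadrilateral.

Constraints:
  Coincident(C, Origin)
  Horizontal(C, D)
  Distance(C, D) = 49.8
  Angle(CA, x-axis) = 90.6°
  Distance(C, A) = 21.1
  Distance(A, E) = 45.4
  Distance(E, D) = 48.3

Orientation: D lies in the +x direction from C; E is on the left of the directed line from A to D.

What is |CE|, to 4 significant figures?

59.73

Checks: |AE| = 45.40 ✓; |ED| = 48.30 ✓.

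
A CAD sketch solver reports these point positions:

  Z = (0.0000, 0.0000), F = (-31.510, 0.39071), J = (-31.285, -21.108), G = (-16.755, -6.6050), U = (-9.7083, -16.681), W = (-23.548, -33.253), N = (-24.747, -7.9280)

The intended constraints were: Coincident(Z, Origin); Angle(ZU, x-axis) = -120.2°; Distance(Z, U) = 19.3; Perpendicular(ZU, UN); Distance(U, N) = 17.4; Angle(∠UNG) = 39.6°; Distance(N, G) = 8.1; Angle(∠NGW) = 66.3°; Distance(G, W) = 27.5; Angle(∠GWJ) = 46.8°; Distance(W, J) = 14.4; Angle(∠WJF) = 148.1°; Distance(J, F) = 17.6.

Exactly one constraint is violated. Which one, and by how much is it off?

Distance(J, F) = 17.6 — off by 3.90.

Z = (0.00, 0.00) ✓; ZU at -120.2° ✓; |ZU| = 19.30 ✓; ∠(ZU, UN) = 90.00° ✓; |UN| = 17.40 ✓; ∠UNG = 39.60° ✓; |NG| = 8.101 ✓; ∠NGW = 66.30° ✓; |GW| = 27.50 ✓; ∠GWJ = 46.80° ✓; |WJ| = 14.40 ✓; ∠WJF = 148.1° ✓; |JF| = 21.50 ✗.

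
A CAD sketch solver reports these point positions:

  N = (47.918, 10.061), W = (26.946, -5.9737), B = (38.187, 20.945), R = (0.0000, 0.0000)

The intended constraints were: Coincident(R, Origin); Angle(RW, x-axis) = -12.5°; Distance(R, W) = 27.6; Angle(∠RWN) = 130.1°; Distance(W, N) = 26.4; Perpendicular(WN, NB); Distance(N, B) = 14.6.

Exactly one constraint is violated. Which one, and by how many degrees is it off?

Perpendicular(WN, NB) — off by 4.40°.

R = (0.00, 0.00) ✓; RW at -12.50° ✓; |RW| = 27.60 ✓; ∠RWN = 130.1° ✓; |WN| = 26.40 ✓; ∠(WN, NB) = 94.40° ✗; |NB| = 14.60 ✓.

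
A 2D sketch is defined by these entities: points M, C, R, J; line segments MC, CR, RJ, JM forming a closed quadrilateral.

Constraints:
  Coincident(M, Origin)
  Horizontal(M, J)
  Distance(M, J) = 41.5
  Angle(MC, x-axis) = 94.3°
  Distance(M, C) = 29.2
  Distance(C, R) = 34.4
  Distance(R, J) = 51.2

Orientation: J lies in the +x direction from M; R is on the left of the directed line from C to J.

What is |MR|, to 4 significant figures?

55.31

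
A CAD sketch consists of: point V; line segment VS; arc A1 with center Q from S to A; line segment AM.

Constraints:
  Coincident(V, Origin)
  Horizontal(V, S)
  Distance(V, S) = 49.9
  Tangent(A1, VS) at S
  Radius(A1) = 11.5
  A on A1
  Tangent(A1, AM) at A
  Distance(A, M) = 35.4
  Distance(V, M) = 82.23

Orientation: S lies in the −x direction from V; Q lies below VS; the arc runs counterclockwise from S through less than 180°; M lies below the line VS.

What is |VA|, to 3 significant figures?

61.6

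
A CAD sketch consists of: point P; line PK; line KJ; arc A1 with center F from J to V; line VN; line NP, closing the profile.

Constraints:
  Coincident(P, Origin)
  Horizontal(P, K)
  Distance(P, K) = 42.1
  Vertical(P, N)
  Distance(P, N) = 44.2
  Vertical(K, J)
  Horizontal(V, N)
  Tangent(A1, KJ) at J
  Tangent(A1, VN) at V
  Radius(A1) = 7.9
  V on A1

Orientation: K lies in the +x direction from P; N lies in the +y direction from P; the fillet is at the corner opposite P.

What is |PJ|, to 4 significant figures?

55.59

P is at the origin; P and K share the same y with |PK| = 42.1 and K on the +x side, so K = (42.10, 0.000). P and N share the same x with |PN| = 44.2 and N on the +y side, so N = (0.000, 44.20). The virtual corner opposite P is at (42.10, 44.20). Since A1 is tangent to KJ there, FJ ⟂ KJ and the tangent condition forces FV to be normal to VN, with radius 7.9, so the center F sits 7.9 in from both sides at F = (34.20, 36.30). That places the tangent points at J = (42.10, 36.30) on KJ and V = (34.20, 44.20) on VN. Then |PJ| = |J − P| = 55.59.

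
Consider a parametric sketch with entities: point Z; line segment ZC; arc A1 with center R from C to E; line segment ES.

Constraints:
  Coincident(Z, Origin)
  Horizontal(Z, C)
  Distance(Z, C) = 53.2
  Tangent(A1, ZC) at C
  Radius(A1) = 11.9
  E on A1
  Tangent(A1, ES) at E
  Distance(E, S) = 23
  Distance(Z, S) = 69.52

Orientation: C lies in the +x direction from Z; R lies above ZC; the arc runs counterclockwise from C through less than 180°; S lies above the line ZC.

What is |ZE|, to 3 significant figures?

66.4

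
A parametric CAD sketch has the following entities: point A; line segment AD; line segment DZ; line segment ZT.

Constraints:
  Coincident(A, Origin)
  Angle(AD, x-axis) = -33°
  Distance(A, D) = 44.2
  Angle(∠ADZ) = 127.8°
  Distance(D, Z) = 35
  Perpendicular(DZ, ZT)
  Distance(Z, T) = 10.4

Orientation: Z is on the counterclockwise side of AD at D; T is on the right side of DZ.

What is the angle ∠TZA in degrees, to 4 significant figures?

119.4°

A is at the origin; AD runs at -33.0° with length 44.2, so D = 44.2·(cos -33.0°, sin -33.0°) = (37.07, -24.07). ∠ADZ = 127.8°, so DZ runs at -33.0° + (180° − 127.8°) = 19.20° from the x-axis; with |DZ| = 35.0, Z = D + 35.0·(cos 19.20°, sin 19.20°) = (70.12, -12.56). DZ is perpendicular to ZT; with |ZT| = 10.4 on the right of DZ, T = Z + 10.4·(0.3289, -0.9444) = (73.54, -22.38). Then cos ∠TZA = ZT·ZA / (|ZT||ZA|), giving 119.4°.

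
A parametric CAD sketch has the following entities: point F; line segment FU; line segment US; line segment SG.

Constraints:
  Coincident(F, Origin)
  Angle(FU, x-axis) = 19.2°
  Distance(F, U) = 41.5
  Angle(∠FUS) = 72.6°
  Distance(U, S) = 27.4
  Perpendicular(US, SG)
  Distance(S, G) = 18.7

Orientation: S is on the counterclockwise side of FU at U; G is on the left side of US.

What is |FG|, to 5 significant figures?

25.721

∠FUS = 72.6°, so US runs at 19.2° + (180° − 72.6°) = 126.60° from the x-axis; with |US| = 27.4, S = U + 27.4·(cos 126.60°, sin 126.60°) = (22.855, 35.645). US ⟂ SG; with |SG| = 18.7 on the left of US, G = S + 18.7·(-0.80282, -0.59622) = (7.8424, 24.496). Then |FG| = |G − F| = 25.721.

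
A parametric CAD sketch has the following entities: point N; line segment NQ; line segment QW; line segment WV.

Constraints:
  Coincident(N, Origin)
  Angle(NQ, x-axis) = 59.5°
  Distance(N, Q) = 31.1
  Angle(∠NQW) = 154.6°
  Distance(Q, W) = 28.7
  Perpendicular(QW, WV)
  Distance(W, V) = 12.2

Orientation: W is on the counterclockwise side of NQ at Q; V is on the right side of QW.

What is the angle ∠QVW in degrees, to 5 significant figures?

66.970°

N is at the origin; NQ runs at 59.5° with length 31.1, so Q = 31.1·(cos 59.5°, sin 59.5°) = (15.784, 26.797). ∠NQW = 154.6°, so QW runs at 59.5° + (180° − 154.6°) = 84.900° from the x-axis; with |QW| = 28.7, W = Q + 28.7·(cos 84.900°, sin 84.900°) = (18.336, 55.383). The perpendicularity gives WV at right angles to QW; with |WV| = 12.2 on the right of QW, V = W + 12.2·(0.99604, -0.088894) = (30.487, 54.299). Then cos ∠QVW = VQ·VW / (|VQ||VW|), giving 66.970°.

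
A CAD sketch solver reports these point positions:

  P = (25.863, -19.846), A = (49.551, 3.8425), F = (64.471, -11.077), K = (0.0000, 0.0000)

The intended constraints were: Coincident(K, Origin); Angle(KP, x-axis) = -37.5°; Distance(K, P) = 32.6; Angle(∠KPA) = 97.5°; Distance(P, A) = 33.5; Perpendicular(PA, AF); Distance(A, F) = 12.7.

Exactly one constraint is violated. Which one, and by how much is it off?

Distance(A, F) = 12.7 — off by 8.40.

K = (0.00, 0.00) ✓; KP at -37.50° ✓; |KP| = 32.60 ✓; ∠KPA = 97.50° ✓; |PA| = 33.50 ✓; ∠(PA, AF) = 90.00° ✓; |AF| = 21.10 ✗.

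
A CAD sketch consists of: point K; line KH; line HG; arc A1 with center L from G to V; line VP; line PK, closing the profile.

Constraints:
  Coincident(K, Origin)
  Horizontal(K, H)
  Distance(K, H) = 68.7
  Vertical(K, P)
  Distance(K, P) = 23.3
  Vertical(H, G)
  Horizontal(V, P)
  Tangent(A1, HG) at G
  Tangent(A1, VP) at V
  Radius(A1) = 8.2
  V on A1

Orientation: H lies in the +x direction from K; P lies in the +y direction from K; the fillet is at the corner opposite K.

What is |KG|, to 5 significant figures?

70.340

The virtual corner opposite K is at (68.700, 23.300). The tangent condition forces LG to be normal to HG and since A1 is tangent to VP there, LV ⟂ VP, with radius 8.2, so the center L sits 8.2 in from both sides at L = (60.500, 15.100). That places the tangent points at G = (68.700, 15.100) on HG and V = (60.500, 23.300) on VP. Then |KG| = |G − K| = 70.340.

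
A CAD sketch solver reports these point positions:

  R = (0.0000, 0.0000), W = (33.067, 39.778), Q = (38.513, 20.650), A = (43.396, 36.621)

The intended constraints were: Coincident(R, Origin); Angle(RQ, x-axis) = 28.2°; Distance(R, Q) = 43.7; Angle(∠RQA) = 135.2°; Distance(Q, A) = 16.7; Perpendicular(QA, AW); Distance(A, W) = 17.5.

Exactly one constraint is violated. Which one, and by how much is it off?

Distance(A, W) = 17.5 — off by 6.70.

R = (0.00, 0.00) ✓; RQ at 28.20° ✓; |RQ| = 43.70 ✓; ∠RQA = 135.2° ✓; |QA| = 16.70 ✓; ∠(QA, AW) = 90.01° ✓; |AW| = 10.80 ✗.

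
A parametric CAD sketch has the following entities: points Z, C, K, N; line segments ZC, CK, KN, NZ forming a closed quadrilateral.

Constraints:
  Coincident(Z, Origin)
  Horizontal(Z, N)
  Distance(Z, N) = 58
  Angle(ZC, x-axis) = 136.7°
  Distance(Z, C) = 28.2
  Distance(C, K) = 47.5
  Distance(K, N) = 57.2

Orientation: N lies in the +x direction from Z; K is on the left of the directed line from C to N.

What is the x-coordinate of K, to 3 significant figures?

20.5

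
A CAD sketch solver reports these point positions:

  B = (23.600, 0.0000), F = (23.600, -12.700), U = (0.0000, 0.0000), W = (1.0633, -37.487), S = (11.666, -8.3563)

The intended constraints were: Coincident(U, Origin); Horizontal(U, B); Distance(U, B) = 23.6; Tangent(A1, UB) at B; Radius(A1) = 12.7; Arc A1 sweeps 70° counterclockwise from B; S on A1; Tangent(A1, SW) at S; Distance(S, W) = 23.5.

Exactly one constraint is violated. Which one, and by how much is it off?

Distance(S, W) = 23.5 — off by 7.50.

U = (0.00, 0.00) ✓; U.y = 0.00, B.y = 0.00 ✓; |UB| = 23.60 ✓; ∠(FB, BU) = 90.00° ✓; |FB| = 12.70 ✓; bearing(F→S) − bearing(F→B) = 70.00° ✓; |FS| = 12.70 ✓; ∠(FS, SW) = 90.00° ✓; |SW| = 31.00 ✗.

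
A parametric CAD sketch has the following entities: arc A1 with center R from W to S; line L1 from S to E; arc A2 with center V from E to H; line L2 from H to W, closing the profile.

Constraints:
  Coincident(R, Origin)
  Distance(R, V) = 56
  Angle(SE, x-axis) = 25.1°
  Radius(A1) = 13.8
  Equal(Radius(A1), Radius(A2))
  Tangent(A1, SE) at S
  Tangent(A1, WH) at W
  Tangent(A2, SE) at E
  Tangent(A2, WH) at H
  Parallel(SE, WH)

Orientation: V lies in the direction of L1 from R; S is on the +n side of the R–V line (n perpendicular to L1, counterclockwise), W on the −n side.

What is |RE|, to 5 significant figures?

57.675

The slot axis is L1's direction at 25.1°, so u = (cos 25.1°, sin 25.1°) = (0.90557, 0.42420) and n = (−sin 25.1°, cos 25.1°) = (-0.42420, 0.90557). R is at the origin and V lies 56.0 along u from R, so V = 56.0·u = (50.712, 23.755). Tangency of A1 to both parallel lines with radius 13.8 puts S and W at R ± 13.8·n: S = (-5.8540, 12.497), W = (5.8540, -12.497). Equal radii place E and H the same way about V: E = V + 13.8·n = (44.858, 36.252), H = V − 13.8·n = (56.566, 11.258). Then |RE| = |E − R| = 57.675.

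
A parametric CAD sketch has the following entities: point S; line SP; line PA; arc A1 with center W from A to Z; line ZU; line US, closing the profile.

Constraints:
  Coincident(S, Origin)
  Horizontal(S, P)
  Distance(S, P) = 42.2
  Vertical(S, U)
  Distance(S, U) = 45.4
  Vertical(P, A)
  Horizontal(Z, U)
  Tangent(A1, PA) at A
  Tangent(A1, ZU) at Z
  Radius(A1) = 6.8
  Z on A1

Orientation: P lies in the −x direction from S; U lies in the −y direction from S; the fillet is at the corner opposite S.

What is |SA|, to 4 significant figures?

57.19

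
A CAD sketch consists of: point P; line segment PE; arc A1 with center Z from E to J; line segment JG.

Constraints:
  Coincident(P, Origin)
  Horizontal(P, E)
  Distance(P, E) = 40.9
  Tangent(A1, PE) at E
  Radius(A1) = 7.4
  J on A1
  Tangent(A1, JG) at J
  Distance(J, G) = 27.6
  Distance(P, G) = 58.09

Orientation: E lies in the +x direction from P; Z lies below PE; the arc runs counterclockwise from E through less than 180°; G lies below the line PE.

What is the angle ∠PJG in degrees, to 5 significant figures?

132.36°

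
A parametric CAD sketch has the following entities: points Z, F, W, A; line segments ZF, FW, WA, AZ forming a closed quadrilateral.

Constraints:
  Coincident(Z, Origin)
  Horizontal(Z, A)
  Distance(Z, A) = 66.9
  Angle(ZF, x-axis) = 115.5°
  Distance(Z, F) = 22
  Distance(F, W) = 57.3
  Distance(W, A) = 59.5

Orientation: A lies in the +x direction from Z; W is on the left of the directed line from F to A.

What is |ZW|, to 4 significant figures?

64.38

Checks: |FW| = 57.30 ✓; |WA| = 59.50 ✓.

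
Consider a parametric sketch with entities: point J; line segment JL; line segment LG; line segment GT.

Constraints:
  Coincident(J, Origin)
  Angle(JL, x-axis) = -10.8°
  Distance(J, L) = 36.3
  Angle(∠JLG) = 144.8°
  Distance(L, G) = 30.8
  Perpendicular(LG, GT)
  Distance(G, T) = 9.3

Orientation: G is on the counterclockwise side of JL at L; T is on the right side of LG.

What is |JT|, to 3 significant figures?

67.6

∠JLG = 144.8°, so LG runs at -10.8° + (180° − 144.8°) = 24.4° from the x-axis; with |LG| = 30.8, G = L + 30.8·(cos 24.4°, sin 24.4°) = (63.7, 5.92). LG ⟂ GT; with |GT| = 9.3 on the right of LG, T = G + 9.3·(0.413, -0.911) = (67.5, -2.55). Then |JT| = |T − J| = 67.6.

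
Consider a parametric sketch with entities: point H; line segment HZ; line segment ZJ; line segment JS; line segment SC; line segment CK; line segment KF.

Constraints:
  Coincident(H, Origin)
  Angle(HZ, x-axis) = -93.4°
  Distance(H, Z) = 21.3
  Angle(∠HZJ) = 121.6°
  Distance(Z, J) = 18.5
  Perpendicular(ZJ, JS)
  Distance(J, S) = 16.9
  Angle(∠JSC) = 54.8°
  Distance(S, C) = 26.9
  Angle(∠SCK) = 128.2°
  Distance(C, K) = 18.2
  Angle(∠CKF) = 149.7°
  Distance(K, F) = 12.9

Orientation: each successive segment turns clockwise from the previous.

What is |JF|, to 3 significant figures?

33.0

H is at the origin; HZ runs at -93.4° with length 21.3, so Z = (-1.26, -21.3). ∠HZJ = 121.6° gives ZJ at -152° from the x-axis; with |ZJ| = 18.5, J = (-17.6, -30.0). ZJ ⟂ JS, so JS runs at 118°; with |JS| = 16.9, S = (-25.6, -15.1). ∠JSC = 54.8° gives SC at -7.00° from the x-axis; with |SC| = 26.9, C = (1.15, -18.4). ∠SCK = 128.2° gives CK at -58.8° from the x-axis; with |CK| = 18.2, K = (10.6, -34.0). ∠CKF = 149.7° gives KF at -89.1° from the x-axis; with |KF| = 12.9, F = (10.8, -46.9). Then |JF| = |F − J| = 33.0.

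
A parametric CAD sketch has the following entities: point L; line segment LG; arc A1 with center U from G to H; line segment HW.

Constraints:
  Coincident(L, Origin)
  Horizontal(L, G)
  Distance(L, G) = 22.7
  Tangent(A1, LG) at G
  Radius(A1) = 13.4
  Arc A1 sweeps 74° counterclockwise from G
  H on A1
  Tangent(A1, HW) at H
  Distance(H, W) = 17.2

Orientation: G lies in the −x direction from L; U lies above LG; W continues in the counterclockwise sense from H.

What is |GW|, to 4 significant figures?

31.61

On A1, G sits at bearing -90° from U; a 74° counterclockwise sweep puts H at bearing -16°, so H = U + 13.4·(cos -16°, sin -16°) = (-9.819, 9.706). Tangency of A1 to HW means the radius UH is perpendicular to HW, so HW runs along (−sin -16°, cos -16°); with |HW| = 17.2, W = (-5.078, 26.24). Then |GW| = |W − G| = 31.61.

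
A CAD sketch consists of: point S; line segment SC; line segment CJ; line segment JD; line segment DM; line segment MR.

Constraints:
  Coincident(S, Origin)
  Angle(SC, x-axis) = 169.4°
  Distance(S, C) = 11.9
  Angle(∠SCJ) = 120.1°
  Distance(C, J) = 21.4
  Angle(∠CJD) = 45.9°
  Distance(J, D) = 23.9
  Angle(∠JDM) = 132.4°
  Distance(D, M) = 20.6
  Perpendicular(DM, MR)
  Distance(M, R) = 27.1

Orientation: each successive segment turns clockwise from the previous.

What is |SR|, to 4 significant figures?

22.71

∠JDM = 132.4° gives DM at -72.20° from the x-axis; with |DM| = 20.6, M = (9.188, -7.201). The perpendicularity gives MR at right angles to DM, so MR runs at -162.2°; with |MR| = 27.1, R = (-16.62, -15.49). Then |SR| = |R − S| = 22.71.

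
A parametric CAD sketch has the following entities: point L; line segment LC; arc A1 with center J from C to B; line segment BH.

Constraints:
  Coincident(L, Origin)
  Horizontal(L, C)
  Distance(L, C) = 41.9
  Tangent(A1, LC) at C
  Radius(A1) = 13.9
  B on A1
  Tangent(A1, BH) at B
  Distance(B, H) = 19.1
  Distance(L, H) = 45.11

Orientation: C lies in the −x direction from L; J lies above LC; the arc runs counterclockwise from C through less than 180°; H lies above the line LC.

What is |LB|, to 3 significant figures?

31.8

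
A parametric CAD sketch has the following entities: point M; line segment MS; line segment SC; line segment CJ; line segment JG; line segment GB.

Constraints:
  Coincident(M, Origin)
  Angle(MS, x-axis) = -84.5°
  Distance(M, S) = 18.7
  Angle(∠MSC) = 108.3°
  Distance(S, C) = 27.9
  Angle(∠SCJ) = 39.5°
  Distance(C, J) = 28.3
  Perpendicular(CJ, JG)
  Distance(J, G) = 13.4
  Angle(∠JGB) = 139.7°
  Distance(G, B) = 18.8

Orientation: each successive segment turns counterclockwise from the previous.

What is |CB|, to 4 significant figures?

32.09

M is at the origin; MS runs at -84.5° with length 18.7, so S = (1.792, -18.61). ∠MSC = 108.3° gives SC at -12.80° from the x-axis; with |SC| = 27.9, C = (29.00, -24.80). ∠SCJ = 39.5° gives CJ at 127.7° from the x-axis; with |CJ| = 28.3, J = (11.69, -2.403). The perpendicularity gives JG at right angles to CJ, so JG runs at -142.3°; with |JG| = 13.4, G = (1.090, -10.60). ∠JGB = 139.7° gives GB at -102.0° from the x-axis; with |GB| = 18.8, B = (-2.818, -28.99). Then |CB| = |B − C| = 32.09.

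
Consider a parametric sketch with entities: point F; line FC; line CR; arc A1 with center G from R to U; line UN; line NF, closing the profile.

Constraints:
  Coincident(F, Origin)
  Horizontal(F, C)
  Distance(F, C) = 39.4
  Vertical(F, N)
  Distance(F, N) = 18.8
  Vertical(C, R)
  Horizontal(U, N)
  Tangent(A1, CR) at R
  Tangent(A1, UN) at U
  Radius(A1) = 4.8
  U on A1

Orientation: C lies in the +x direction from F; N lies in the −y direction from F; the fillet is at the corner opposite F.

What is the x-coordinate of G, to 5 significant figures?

34.600

F is at the origin; F and C share the same y with |FC| = 39.4 and C on the +x side, so C = (39.400, 0.0000). FN is vertical with |FN| = 18.8 and N on the −y side, so N = (0.0000, -18.800). The virtual corner opposite F is at (39.400, -18.800). Tangency of A1 to CR means the radius GR is perpendicular to CR and since A1 is tangent to UN there, GU ⟂ UN, with radius 4.8, so the center G sits 4.8 in from both sides at G = (34.600, -14.000). So G.x = 34.600.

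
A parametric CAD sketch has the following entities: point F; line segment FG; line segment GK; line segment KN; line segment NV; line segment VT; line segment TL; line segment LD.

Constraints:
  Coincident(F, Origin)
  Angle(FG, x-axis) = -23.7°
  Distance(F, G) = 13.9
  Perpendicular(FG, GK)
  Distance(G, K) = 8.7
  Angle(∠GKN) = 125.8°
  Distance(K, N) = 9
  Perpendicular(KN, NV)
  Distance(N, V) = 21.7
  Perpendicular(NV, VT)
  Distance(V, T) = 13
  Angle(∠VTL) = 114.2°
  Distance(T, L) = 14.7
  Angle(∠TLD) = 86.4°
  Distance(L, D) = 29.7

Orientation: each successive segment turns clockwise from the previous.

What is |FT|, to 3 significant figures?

12.1

F is at the origin; FG runs at -23.7° with length 13.9, so G = (12.7, -5.59). FG ⟂ GK, so GK runs at -114°; with |GK| = 8.7, K = (9.23, -13.6). ∠GKN = 125.8° gives KN at -168° from the x-axis; with |KN| = 9.0, N = (0.431, -15.4). KN ⟂ NV, so NV runs at 102°; with |NV| = 21.7, V = (-4.12, 5.78). NV ⟂ VT, so VT runs at 12.1°; with |VT| = 13.0, T = (8.59, 8.50). Then |FT| = |T − F| = 12.1.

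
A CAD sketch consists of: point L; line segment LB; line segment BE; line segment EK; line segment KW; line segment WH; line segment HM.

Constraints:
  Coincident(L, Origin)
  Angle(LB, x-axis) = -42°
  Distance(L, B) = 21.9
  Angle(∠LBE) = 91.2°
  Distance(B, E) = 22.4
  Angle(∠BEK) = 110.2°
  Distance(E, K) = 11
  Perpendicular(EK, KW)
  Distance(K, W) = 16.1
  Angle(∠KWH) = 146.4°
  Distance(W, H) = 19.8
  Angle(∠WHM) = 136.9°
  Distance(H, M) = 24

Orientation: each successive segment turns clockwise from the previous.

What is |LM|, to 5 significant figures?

37.102

L is at the origin; LB runs at -42.0° with length 21.9, so B = (16.275, -14.654). ∠LBE = 91.2° gives BE at -130.80° from the x-axis; with |BE| = 22.4, E = (1.6383, -31.611). ∠BEK = 110.2° gives EK at 159.40° from the x-axis; with |EK| = 11.0, K = (-8.6584, -27.740). The perpendicularity gives KW at right angles to EK, so KW runs at 69.400°; with |KW| = 16.1, W = (-2.9938, -12.670). ∠KWH = 146.4° gives WH at 35.800° from the x-axis; with |WH| = 19.8, H = (13.065, -1.0877). ∠WHM = 136.9° gives HM at -7.3000° from the x-axis; with |HM| = 24.0, M = (36.871, -4.1372). Then |LM| = |M − L| = 37.102.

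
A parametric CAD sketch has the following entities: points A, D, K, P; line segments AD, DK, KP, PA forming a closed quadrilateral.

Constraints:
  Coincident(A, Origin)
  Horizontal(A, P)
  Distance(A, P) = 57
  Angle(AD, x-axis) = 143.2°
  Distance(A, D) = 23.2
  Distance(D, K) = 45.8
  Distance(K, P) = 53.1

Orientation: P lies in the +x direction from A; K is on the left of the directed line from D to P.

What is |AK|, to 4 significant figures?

43.28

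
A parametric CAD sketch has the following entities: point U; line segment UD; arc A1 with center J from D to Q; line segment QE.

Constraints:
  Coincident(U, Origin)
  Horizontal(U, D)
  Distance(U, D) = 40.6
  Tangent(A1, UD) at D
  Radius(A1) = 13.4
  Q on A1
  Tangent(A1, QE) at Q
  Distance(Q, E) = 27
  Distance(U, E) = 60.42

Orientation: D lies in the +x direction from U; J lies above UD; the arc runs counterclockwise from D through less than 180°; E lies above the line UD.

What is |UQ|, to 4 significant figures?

56.11

U is at the origin; U and D share the same y with |UD| = 40.6 and D on the +x side, so D = (40.60, 0.000). Since A1 is tangent to UD there, JD ⟂ UD, so J = D + (0, 13.4) = (40.60, 13.40). Since JQ ⟂ QE (tangency), |JE| = √(13.4² + 27.0²) = 30.14 regardless of where Q sits on A1. So E lies on both circle(U, 60.42) and circle(J, 30.14); the above-UD intersection is E = (41.92, 43.51). Q is the foot of the tangent from E: Q = (52.85, 18.83).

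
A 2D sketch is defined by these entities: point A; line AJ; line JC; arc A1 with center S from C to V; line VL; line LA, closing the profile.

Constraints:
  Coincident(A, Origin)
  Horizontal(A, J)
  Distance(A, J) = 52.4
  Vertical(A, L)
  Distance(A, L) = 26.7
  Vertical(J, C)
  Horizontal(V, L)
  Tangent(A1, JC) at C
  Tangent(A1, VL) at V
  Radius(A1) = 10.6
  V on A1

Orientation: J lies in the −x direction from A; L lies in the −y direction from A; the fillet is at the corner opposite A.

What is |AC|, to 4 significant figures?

54.82

The virtual corner opposite A is at (-52.40, -26.70). The tangent condition forces SC to be normal to JC and the tangent condition forces SV to be normal to VL, with radius 10.6, so the center S sits 10.6 in from both sides at S = (-41.80, -16.10). That places the tangent points at C = (-52.40, -16.10) on JC and V = (-41.80, -26.70) on VL. Then |AC| = |C − A| = 54.82.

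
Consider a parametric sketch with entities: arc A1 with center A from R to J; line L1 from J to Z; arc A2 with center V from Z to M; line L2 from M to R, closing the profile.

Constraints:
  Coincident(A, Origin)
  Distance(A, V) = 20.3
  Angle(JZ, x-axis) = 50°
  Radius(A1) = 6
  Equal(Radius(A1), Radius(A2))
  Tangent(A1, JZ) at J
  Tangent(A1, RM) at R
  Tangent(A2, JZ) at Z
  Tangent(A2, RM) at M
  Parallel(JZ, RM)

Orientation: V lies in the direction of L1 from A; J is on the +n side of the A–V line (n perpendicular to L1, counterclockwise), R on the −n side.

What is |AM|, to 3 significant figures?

21.2

The slot axis is L1's direction at 50.0°, so u = (cos 50.0°, sin 50.0°) = (0.643, 0.766) and n = (−sin 50.0°, cos 50.0°) = (-0.766, 0.643). A is at the origin and V lies 20.3 along u from A, so V = 20.3·u = (13.0, 15.6). Tangency of A1 to both parallel lines with radius 6.0 puts J and R at A ± 6.0·n: J = (-4.60, 3.86), R = (4.60, -3.86). Equal radii place Z and M the same way about V: Z = V + 6.0·n = (8.45, 19.4), M = V − 6.0·n = (17.6, 11.7). Then |AM| = |M − A| = 21.2.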